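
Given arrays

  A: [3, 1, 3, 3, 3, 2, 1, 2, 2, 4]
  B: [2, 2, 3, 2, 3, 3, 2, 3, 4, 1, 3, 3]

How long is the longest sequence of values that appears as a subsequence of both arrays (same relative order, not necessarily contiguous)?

One common subsequence of length 5: 3 (A #1, B #3), 3 (A #3, B #5), 3 (A #4, B #6), 3 (A #5, B #8), 1 (A #7, B #10), and the DP table's final entry dp[10][12] is also 5, so no common subsequence is longer.

5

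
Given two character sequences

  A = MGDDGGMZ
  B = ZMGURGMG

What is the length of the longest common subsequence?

Taking M [1,2]; then G [2,3]; then G [5,6]; then G [6,8] gives a common subsequence of length 4. Since dp[8][8] = 4, nothing longer is possible.

4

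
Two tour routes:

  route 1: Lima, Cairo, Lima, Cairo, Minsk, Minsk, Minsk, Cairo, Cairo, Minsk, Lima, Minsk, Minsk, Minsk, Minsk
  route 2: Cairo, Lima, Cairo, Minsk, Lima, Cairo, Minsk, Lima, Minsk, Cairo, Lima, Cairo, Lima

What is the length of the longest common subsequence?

9

Match Lima (route 1 #1, route 2 #2); then Cairo (route 1 #2, route 2 #3); then Lima (route 1 #3, route 2 #5); then Cairo (route 1 #4, route 2 #6); then Minsk (route 1 #5, route 2 #7); then Minsk (route 1 #7, route 2 #9); then Cairo (route 1 #8, route 2 #10); then Cairo (route 1 #9, route 2 #12); then Lima (route 1 #11, route 2 #13) — 9 stops in the same relative order in both. The LCS DP gives dp[15][13] = 9, so this is optimal.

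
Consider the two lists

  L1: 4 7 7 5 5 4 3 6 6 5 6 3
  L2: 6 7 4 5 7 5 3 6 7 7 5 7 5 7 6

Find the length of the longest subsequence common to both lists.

Match 4 [1,3], then 7 [3,5], then 5 [5,6], then 3 [7,7], then 6 [8,8], then 5 [10,13], then 6 [11,15] — 7 values in the same relative order in both. Since dp[12][15] = 7, nothing longer is possible.

7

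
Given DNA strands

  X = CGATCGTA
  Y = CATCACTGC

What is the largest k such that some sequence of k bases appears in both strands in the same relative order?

Let dp[i][j] be the LCS length of the first i bases of X and the first j bases of Y. dp[i][j] = dp[i-1][j-1]+1 when the i-th and j-th bases match, else max(dp[i-1][j], dp[i][j-1]).
    ·  C  A  T  C  A  C  T  G  C
 ·  0  0  0  0  0  0  0  0  0  0
 C  0  1  1  1  1  1  1  1  1  1
 G  0  1  1  1  1  1  1  1  2  2
 A  0  1  2  2  2  2  2  2  2  2
 T  0  1  2  3  3  3  3  3  3  3
 C  0  1  2  3  4  4  4  4  4  4
 G  0  1  2  3  4  4  4  4  5  5
 T  0  1  2  3  4  4  4  5  5  5
 A  0  1  2  3  4  5  5  5  5  5
dp[8][9] = 5. One LCS (by backtracking along matches): CATCG.

5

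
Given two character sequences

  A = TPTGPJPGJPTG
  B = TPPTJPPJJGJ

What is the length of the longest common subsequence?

7

One common subsequence of length 7: T [1,1] → P [2,3] → T [3,4] → P [5,7] → J [6,9] → G [8,10] → J [9,11], and the DP table's final entry dp[12][11] is also 7, so no common subsequence is longer.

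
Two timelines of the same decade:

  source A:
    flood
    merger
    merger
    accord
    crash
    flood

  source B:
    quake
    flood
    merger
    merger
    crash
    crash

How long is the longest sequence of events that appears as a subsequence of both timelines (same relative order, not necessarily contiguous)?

4

Taking flood at source A[1]=source B[2], merger at source A[2]=source B[3], merger at source A[3]=source B[4], crash at source A[5]=source B[6] gives a common subsequence of length 4. The LCS DP gives dp[6][6] = 4, so this is optimal.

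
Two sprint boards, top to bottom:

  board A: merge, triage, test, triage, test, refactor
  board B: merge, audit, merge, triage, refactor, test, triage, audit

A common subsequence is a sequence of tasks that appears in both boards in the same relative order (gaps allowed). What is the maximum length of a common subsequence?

4

Match merge at board A[1]=board B[3], then triage at board A[2]=board B[4], then test at board A[3]=board B[6], then triage at board A[4]=board B[7] — 4 tasks in the same relative order in both, and the DP table's final entry dp[6][8] is also 4, so no common subsequence is longer.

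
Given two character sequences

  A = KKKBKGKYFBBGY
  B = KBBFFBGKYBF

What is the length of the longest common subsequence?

One common subsequence of length 6: K (A #1, B #1); then B (A #4, B #6); then G (A #6, B #7); then K (A #7, B #8); then Y (A #8, B #9); then F (A #9, B #11). Since dp[13][11] = 6, nothing longer is possible.

6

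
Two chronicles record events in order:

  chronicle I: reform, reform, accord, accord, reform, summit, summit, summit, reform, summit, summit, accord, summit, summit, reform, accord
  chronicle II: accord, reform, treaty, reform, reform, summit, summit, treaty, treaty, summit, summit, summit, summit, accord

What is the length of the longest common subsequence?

10

Taking reform [1,2], reform [2,4], reform [5,5], summit [6,6], summit [7,7], summit [10,10], summit [11,11], summit [13,12], summit [14,13], accord [16,14] gives a common subsequence of length 10. dp[16][14] = 10 confirms this is the maximum.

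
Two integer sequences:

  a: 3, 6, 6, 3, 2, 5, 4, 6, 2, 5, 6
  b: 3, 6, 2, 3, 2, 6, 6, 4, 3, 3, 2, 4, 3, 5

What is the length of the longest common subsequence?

7

One common subsequence of length 7: 3 (a #1, b #4), 6 (a #2, b #6), 6 (a #3, b #7), 3 (a #4, b #10), 2 (a #5, b #11), 4 (a #7, b #12), 5 (a #10, b #14), and the DP table's final entry dp[11][14] is also 7, so no common subsequence is longer.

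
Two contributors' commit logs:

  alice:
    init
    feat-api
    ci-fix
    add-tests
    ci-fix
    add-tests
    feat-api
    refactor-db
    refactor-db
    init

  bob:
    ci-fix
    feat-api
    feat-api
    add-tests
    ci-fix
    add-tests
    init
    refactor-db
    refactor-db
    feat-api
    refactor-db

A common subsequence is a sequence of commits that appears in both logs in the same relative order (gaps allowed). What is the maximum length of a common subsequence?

Pick feat-api at alice[2]=bob[3] → add-tests at alice[4]=bob[4] → ci-fix at alice[5]=bob[5] → add-tests at alice[6]=bob[6] → feat-api at alice[7]=bob[10] → refactor-db at alice[9]=bob[11]; all 6 commits appear in both, in order. dp[10][11] = 6 confirms this is the maximum.

6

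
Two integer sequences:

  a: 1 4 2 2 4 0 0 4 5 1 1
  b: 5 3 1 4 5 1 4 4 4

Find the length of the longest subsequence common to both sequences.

4

One common subsequence of length 4: 1 (a #1, b #6), 4 (a #2, b #7), 4 (a #5, b #8), 4 (a #8, b #9). The LCS DP gives dp[11][9] = 4, so this is optimal.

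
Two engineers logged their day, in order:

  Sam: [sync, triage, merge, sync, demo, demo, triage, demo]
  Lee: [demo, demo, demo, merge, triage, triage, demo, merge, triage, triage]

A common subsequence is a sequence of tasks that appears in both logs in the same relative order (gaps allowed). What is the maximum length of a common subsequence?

One common subsequence of length 4: demo at Sam[5]=Lee[2], then demo at Sam[6]=Lee[3], then triage at Sam[7]=Lee[6], then demo at Sam[8]=Lee[7]. Since dp[8][10] = 4, nothing longer is possible.

4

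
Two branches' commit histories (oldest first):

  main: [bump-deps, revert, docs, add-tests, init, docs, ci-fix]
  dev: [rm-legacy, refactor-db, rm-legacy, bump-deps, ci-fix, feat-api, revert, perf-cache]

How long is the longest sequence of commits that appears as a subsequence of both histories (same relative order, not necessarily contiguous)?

Pick bump-deps (main #1, dev #4), revert (main #2, dev #7); all 2 commits appear in both, in order. Since dp[7][8] = 2, nothing longer is possible.

2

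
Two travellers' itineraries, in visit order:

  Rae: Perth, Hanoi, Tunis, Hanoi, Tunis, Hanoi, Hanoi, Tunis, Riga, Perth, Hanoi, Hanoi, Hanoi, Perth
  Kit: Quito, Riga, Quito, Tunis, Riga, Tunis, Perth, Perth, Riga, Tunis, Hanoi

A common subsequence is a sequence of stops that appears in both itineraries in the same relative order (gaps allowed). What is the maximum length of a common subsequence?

4

One common subsequence of length 4: Tunis at Rae[3]=Kit[4] → Tunis at Rae[5]=Kit[6] → Tunis at Rae[8]=Kit[10] → Hanoi at Rae[13]=Kit[11], and the DP table's final entry dp[14][11] is also 4, so no common subsequence is longer.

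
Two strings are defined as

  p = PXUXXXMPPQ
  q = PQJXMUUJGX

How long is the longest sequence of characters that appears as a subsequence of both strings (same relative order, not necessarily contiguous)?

Let dp[i][j] be the LCS length of the first i characters of p and the first j characters of q. dp[i][j] = dp[i-1][j-1]+1 when the i-th and j-th characters match, else max(dp[i-1][j], dp[i][j-1]).
    ·  P  Q  J  X  M  U  U  J  G  X
 ·  0  0  0  0  0  0  0  0  0  0  0
 P  0  1  1  1  1  1  1  1  1  1  1
 X  0  1  1  1  2  2  2  2  2  2  2
 U  0  1  1  1  2  2  3  3  3  3  3
 X  0  1  1  1  2  2  3  3  3  3  4
 X  0  1  1  1  2  2  3  3  3  3  4
 X  0  1  1  1  2  2  3  3  3  3  4
 M  0  1  1  1  2  3  3  3  3  3  4
 P  0  1  1  1  2  3  3  3  3  3  4
 P  0  1  1  1  2  3  3  3  3  3  4
 Q  0  1  2  2  2  3  3  3  3  3  4
dp[10][10] = 4. One LCS (by backtracking along matches): PXUX.

4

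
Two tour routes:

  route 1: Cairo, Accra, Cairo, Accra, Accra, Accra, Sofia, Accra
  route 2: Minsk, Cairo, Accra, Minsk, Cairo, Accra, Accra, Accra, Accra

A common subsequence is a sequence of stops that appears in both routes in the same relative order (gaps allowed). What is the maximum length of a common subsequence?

One common subsequence of length 7: Cairo at route 1[1]=route 2[2], then Accra at route 1[2]=route 2[3], then Cairo at route 1[3]=route 2[5], then Accra at route 1[4]=route 2[6], then Accra at route 1[5]=route 2[7], then Accra at route 1[6]=route 2[8], then Accra at route 1[8]=route 2[9]. dp[8][9] = 7 confirms this is the maximum.

7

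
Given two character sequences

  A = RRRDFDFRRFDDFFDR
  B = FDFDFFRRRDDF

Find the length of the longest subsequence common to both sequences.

9

Taking D at A[4]=B[2]; then F at A[5]=B[3]; then D at A[6]=B[4]; then F at A[7]=B[6]; then R at A[8]=B[8]; then R at A[9]=B[9]; then D at A[11]=B[10]; then D at A[12]=B[11]; then F at A[14]=B[12] gives a common subsequence of length 9. The LCS DP gives dp[16][12] = 9, so this is optimal.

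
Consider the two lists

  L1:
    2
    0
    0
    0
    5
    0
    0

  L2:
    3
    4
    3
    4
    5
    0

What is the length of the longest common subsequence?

2

One common subsequence of length 2: 5 at L1[5]=L2[5]; then 0 at L1[7]=L2[6]. dp[7][6] = 2 confirms this is the maximum.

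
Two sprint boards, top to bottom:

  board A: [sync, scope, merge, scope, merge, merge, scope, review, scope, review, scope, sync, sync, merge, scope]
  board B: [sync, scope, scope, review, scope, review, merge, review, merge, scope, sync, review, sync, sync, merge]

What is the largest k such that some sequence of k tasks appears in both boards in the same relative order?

Match sync (board A #1, board B #1) → scope (board A #2, board B #3) → scope (board A #4, board B #5) → merge (board A #5, board B #7) → merge (board A #6, board B #9) → scope (board A #7, board B #10) → review (board A #10, board B #12) → sync (board A #12, board B #13) → sync (board A #13, board B #14) → merge (board A #14, board B #15) — 10 tasks in the same relative order in both, and the DP table's final entry dp[15][15] is also 10, so no common subsequence is longer.

10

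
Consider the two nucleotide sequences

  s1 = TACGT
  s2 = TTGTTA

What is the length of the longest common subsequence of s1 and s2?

3

Let dp[i][j] be the LCS length of the first i bases of s1 and the first j bases of s2. dp[i][j] = dp[i-1][j-1]+1 when the i-th and j-th bases match, else max(dp[i-1][j], dp[i][j-1]).
    ·  T  T  G  T  T  A
 ·  0  0  0  0  0  0  0
 T  0  1  1  1  1  1  1
 A  0  1  1  1  1  1  2
 C  0  1  1  1  1  1  2
 G  0  1  1  2  2  2  2
 T  0  1  2  2  3  3  3
dp[5][6] = 3. One LCS (by backtracking along matches): TGT.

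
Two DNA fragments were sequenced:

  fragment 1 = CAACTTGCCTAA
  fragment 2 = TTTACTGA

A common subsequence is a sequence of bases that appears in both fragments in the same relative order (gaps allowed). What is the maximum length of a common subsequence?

Let dp[i][j] be the LCS length of the first i bases of fragment 1 and the first j bases of fragment 2. dp[i][j] = dp[i-1][j-1]+1 when the i-th and j-th bases match, else max(dp[i-1][j], dp[i][j-1]).
    ·  T  T  T  A  C  T  G  A
 ·  0  0  0  0  0  0  0  0  0
 C  0  0  0  0  0  1  1  1  1
 A  0  0  0  0  1  1  1  1  2
 A  0  0  0  0  1  1  1  1  2
 C  0  0  0  0  1  2  2  2  2
 T  0  1  1  1  1  2  3  3  3
 T  0  1  2  2  2  2  3  3  3
 G  0  1  2  2  2  2  3  4  4
 C  0  1  2  2  2  3  3  4  4
 C  0  1  2  2  2  3  3  4  4
 T  0  1  2  3  3  3  4  4  4
 A  0  1  2  3  4  4  4  4  5
 A  0  1  2  3  4  4  4  4  5
dp[12][8] = 5. One LCS (by backtracking along matches): ACTGA.

5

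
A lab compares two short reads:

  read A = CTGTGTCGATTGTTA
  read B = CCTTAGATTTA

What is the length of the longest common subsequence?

Pick C (read A #1, read B #2) → T (read A #2, read B #3) → T (read A #4, read B #4) → G (read A #8, read B #6) → A (read A #9, read B #7) → T (read A #11, read B #8) → T (read A #13, read B #9) → T (read A #14, read B #10) → A (read A #15, read B #11); all 9 bases appear in both, in order. dp[15][11] = 9 confirms this is the maximum.

9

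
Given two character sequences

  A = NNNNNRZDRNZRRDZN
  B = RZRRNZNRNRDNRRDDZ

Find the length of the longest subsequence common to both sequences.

10

One common subsequence of length 10: N [1,5], N [2,7], N [5,9], R [6,10], D [8,11], N [10,12], R [12,13], R [13,14], D [14,16], Z [15,17], and the DP table's final entry dp[16][17] is also 10, so no common subsequence is longer.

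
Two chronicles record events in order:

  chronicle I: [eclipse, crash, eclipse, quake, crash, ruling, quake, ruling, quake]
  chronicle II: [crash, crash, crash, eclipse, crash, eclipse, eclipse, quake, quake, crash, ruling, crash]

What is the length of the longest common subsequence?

Match eclipse [1,4], then crash [2,5], then eclipse [3,7], then quake [4,9], then crash [5,10], then ruling [6,11] — 6 events in the same relative order in both. Since dp[9][12] = 6, nothing longer is possible.

6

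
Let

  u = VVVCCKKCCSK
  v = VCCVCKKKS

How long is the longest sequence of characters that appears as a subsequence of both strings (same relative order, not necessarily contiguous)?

6

Taking V [1,1]; then V [3,4]; then C [4,5]; then K [6,7]; then K [7,8]; then S [10,9] gives a common subsequence of length 6. Since dp[11][9] = 6, nothing longer is possible.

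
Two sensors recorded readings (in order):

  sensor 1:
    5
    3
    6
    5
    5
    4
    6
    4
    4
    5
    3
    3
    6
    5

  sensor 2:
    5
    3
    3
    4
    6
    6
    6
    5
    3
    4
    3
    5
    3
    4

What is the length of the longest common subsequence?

8

Match 5 [1,1] → 3 [2,3] → 6 [3,6] → 6 [7,7] → 5 [10,8] → 3 [11,9] → 3 [12,11] → 5 [14,12] — 8 values in the same relative order in both. dp[14][14] = 8 confirms this is the maximum.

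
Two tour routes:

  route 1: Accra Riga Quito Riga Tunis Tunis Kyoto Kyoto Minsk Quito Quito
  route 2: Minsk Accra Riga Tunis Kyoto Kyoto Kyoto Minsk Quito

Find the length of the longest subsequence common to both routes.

One common subsequence of length 7: Accra at route 1[1]=route 2[2] → Riga at route 1[4]=route 2[3] → Tunis at route 1[5]=route 2[4] → Kyoto at route 1[7]=route 2[6] → Kyoto at route 1[8]=route 2[7] → Minsk at route 1[9]=route 2[8] → Quito at route 1[11]=route 2[9], and the DP table's final entry dp[11][9] is also 7, so no common subsequence is longer.

7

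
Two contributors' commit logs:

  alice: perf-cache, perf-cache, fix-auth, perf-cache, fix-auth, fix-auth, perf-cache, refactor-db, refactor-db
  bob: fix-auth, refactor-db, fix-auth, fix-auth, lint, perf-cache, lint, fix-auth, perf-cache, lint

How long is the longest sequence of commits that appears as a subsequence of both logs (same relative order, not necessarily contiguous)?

4

Pick fix-auth [3,4] → perf-cache [4,6] → fix-auth [6,8] → perf-cache [7,9]; all 4 commits appear in both, in order, and the DP table's final entry dp[9][10] is also 4, so no common subsequence is longer.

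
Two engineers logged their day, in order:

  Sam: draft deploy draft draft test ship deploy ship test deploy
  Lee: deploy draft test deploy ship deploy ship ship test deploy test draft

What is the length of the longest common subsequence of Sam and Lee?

8

Taking deploy (Sam #2, Lee #1); then draft (Sam #4, Lee #2); then test (Sam #5, Lee #3); then ship (Sam #6, Lee #5); then deploy (Sam #7, Lee #6); then ship (Sam #8, Lee #8); then test (Sam #9, Lee #9); then deploy (Sam #10, Lee #10) gives a common subsequence of length 8. dp[10][12] = 8 confirms this is the maximum.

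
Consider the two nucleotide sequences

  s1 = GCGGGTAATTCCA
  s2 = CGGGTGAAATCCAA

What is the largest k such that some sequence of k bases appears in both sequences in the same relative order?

11

One common subsequence of length 11: C [2,1] → G [3,2] → G [4,3] → G [5,4] → T [6,5] → A [7,8] → A [8,9] → T [10,10] → C [11,11] → C [12,12] → A [13,14]. The LCS DP gives dp[13][14] = 11, so this is optimal.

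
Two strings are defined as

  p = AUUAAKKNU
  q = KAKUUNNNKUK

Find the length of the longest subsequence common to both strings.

5

One common subsequence of length 5: A (p #1, q #2), U (p #2, q #4), U (p #3, q #5), K (p #6, q #9), K (p #7, q #11). The LCS DP gives dp[9][11] = 5, so this is optimal.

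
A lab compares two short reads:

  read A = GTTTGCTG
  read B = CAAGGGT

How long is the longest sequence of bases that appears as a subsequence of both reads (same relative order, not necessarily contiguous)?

Pick G (read A #1, read B #5), then G (read A #5, read B #6), then T (read A #7, read B #7); all 3 bases appear in both, in order. Since dp[8][7] = 3, nothing longer is possible.

3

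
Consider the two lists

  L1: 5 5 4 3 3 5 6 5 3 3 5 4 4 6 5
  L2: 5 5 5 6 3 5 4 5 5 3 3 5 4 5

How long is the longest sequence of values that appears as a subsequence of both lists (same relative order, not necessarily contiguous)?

10

Pick 5 [1,3]; then 5 [2,6]; then 4 [3,7]; then 5 [6,8]; then 5 [8,9]; then 3 [9,10]; then 3 [10,11]; then 5 [11,12]; then 4 [13,13]; then 5 [15,14]; all 10 values appear in both, in order. The LCS DP gives dp[15][14] = 10, so this is optimal.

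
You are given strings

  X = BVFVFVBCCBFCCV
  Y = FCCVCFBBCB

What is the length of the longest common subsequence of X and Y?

One common subsequence of length 6: F at X[3]=Y[1], V at X[4]=Y[4], F at X[5]=Y[6], B at X[7]=Y[8], C at X[9]=Y[9], B at X[10]=Y[10]. dp[14][10] = 6 confirms this is the maximum.

6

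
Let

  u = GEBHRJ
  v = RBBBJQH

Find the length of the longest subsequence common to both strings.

2

Taking B [3,4], then H [4,7] gives a common subsequence of length 2, and the DP table's final entry dp[6][7] is also 2, so no common subsequence is longer.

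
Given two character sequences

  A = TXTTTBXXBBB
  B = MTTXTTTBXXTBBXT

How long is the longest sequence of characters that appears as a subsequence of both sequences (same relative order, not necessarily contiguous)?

One common subsequence of length 10: T [1,3], X [2,4], T [3,5], T [4,6], T [5,7], B [6,8], X [7,9], X [8,10], B [9,12], B [10,13], and the DP table's final entry dp[11][15] is also 10, so no common subsequence is longer.

10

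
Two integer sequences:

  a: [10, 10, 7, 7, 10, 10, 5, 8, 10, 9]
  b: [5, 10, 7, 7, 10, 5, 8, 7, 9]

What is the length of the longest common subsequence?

7

Let dp[i][j] be the LCS length of the first i values of a and the first j values of b. dp[i][j] = dp[i-1][j-1]+1 when the i-th and j-th values match, else max(dp[i-1][j], dp[i][j-1]).
    ·  5 10  7  7 10  5  8  7  9
 ·  0  0  0  0  0  0  0  0  0  0
10  0  0  1  1  1  1  1  1  1  1
10  0  0  1  1  1  2  2  2  2  2
 7  0  0  1  2  2  2  2  2  3  3
 7  0  0  1  2  3  3  3  3  3  3
10  0  0  1  2  3  4  4  4  4  4
10  0  0  1  2  3  4  4  4  4  4
 5  0  1  1  2  3  4  5  5  5  5
 8  0  1  1  2  3  4  5  6  6  6
10  0  1  2  2  3  4  5  6  6  6
 9  0  1  2  2  3  4  5  6  6  7
dp[10][9] = 7. One LCS (by backtracking along matches): 10, 7, 7, 10, 5, 8, 9.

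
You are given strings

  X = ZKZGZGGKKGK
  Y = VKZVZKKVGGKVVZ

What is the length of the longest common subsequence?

Taking K [2,2] → Z [3,3] → Z [5,5] → K [8,6] → K [9,7] → G [10,10] → K [11,11] gives a common subsequence of length 7. dp[11][14] = 7 confirms this is the maximum.

7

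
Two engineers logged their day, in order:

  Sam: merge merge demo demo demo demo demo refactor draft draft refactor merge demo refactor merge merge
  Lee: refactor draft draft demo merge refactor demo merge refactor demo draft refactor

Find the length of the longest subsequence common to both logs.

Match refactor [8,1]; then draft [9,2]; then draft [10,3]; then refactor [11,6]; then merge [12,8]; then demo [13,10]; then refactor [14,12] — 7 tasks in the same relative order in both. dp[16][12] = 7 confirms this is the maximum.

7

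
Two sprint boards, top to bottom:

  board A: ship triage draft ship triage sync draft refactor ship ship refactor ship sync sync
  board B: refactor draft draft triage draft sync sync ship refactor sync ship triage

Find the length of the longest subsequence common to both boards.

6

Taking triage at board A[2]=board B[4], then draft at board A[3]=board B[5], then sync at board A[6]=board B[7], then ship at board A[10]=board B[8], then refactor at board A[11]=board B[9], then ship at board A[12]=board B[11] gives a common subsequence of length 6. Since dp[14][12] = 6, nothing longer is possible.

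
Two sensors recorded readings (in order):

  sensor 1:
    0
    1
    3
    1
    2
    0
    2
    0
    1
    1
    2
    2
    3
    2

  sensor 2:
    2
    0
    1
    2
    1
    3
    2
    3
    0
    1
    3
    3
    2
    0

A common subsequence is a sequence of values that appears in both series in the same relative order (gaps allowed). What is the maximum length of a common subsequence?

8

Match 0 [1,2], 1 [2,5], 3 [3,6], 2 [5,7], 0 [8,9], 1 [9,10], 3 [13,12], 2 [14,13] — 8 values in the same relative order in both. dp[14][14] = 8 confirms this is the maximum.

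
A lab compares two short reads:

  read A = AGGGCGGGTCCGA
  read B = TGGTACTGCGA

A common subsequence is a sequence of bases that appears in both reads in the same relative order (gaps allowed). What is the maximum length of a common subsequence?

7

Let dp[i][j] be the LCS length of the first i bases of read A and the first j bases of read B. dp[i][j] = dp[i-1][j-1]+1 when the i-th and j-th bases match, else max(dp[i-1][j], dp[i][j-1]).
    ·  T  G  G  T  A  C  T  G  C  G  A
 ·  0  0  0  0  0  0  0  0  0  0  0  0
 A  0  0  0  0  0  1  1  1  1  1  1  1
 G  0  0  1  1  1  1  1  1  2  2  2  2
 G  0  0  1  2  2  2  2  2  2  2  3  3
 G  0  0  1  2  2  2  2  2  3  3  3  3
 C  0  0  1  2  2  2  3  3  3  4  4  4
 G  0  0  1  2  2  2  3  3  4  4  5  5
 G  0  0  1  2  2  2  3  3  4  4  5  5
 G  0  0  1  2  2  2  3  3  4  4  5  5
 T  0  1  1  2  3  3  3  4  4  4  5  5
 C  0  1  1  2  3  3  4  4  4  5  5  5
 C  0  1  1  2  3  3  4  4  4  5  5  5
 G  0  1  2  2  3  3  4  4  5  5  6  6
 A  0  1  2  2  3  4  4  4  5  5  6  7
dp[13][11] = 7. One LCS (by backtracking along matches): GGCGCGA.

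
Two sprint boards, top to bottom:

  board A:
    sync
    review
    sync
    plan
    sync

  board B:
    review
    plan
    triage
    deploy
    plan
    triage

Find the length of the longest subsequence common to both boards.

2

Match review [2,1] → plan [4,5] — 2 tasks in the same relative order in both. Since dp[5][6] = 2, nothing longer is possible.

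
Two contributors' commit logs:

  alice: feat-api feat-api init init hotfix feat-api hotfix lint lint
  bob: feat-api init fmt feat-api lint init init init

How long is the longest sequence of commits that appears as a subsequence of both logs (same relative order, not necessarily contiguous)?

One common subsequence of length 4: feat-api at alice[1]=bob[1], feat-api at alice[2]=bob[4], init at alice[3]=bob[7], init at alice[4]=bob[8]. The LCS DP gives dp[9][8] = 4, so this is optimal.

4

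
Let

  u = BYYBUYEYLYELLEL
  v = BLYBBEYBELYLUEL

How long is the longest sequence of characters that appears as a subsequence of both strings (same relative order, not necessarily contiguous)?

One common subsequence of length 10: B (u #1, v #1), Y (u #2, v #3), Y (u #3, v #7), B (u #4, v #8), E (u #7, v #9), L (u #9, v #10), Y (u #10, v #11), L (u #12, v #12), E (u #14, v #14), L (u #15, v #15). Since dp[15][15] = 10, nothing longer is possible.

10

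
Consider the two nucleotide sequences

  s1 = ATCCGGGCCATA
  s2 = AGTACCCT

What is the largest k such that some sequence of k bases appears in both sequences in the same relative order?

6

Match A [1,1]; then T [2,3]; then C [4,5]; then C [8,6]; then C [9,7]; then T [11,8] — 6 bases in the same relative order in both. The LCS DP gives dp[12][8] = 6, so this is optimal.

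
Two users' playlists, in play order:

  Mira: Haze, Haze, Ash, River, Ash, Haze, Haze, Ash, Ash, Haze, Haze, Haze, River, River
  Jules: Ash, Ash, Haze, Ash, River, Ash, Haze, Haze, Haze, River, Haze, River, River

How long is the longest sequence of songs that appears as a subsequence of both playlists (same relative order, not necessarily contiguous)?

Pick Haze (Mira #2, Jules #3); then Ash (Mira #3, Jules #4); then River (Mira #4, Jules #5); then Ash (Mira #5, Jules #6); then Haze (Mira #6, Jules #7); then Haze (Mira #7, Jules #8); then Haze (Mira #10, Jules #9); then Haze (Mira #12, Jules #11); then River (Mira #13, Jules #12); then River (Mira #14, Jules #13); all 10 songs appear in both, in order. dp[14][13] = 10 confirms this is the maximum.

10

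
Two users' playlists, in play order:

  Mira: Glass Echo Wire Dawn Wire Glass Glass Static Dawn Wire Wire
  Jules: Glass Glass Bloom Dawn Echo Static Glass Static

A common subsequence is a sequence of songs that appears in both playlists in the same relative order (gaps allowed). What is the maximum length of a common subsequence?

One common subsequence of length 4: Glass (Mira #1, Jules #2), then Echo (Mira #2, Jules #5), then Glass (Mira #7, Jules #7), then Static (Mira #8, Jules #8). dp[11][8] = 4 confirms this is the maximum.

4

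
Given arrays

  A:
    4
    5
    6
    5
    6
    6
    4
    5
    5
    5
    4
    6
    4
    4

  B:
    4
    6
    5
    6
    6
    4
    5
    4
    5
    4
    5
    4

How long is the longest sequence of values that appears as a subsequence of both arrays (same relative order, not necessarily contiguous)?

10

Match 4 (A #1, B #1), 6 (A #3, B #2), 5 (A #4, B #3), 6 (A #5, B #4), 6 (A #6, B #5), 4 (A #7, B #6), 5 (A #8, B #7), 5 (A #9, B #9), 5 (A #10, B #11), 4 (A #14, B #12) — 10 values in the same relative order in both, and the DP table's final entry dp[14][12] is also 10, so no common subsequence is longer.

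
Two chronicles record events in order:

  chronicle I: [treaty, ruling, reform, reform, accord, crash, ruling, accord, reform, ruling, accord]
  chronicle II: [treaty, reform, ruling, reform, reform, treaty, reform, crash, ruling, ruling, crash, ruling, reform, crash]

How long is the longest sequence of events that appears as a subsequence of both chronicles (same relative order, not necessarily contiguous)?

Taking treaty at chronicle I[1]=chronicle II[1]; then ruling at chronicle I[2]=chronicle II[3]; then reform at chronicle I[3]=chronicle II[5]; then reform at chronicle I[4]=chronicle II[7]; then crash at chronicle I[6]=chronicle II[11]; then ruling at chronicle I[7]=chronicle II[12]; then reform at chronicle I[9]=chronicle II[13] gives a common subsequence of length 7. dp[11][14] = 7 confirms this is the maximum.

7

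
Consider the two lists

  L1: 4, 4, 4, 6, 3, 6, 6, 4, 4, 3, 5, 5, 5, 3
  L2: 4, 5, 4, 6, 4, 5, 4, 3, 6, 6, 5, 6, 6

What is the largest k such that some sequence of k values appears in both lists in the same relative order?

Match 4 (L1 #1, L2 #3), 4 (L1 #2, L2 #5), 4 (L1 #3, L2 #7), 3 (L1 #5, L2 #8), 6 (L1 #6, L2 #9), 6 (L1 #7, L2 #10), 5 (L1 #11, L2 #11) — 7 values in the same relative order in both. The LCS DP gives dp[14][13] = 7, so this is optimal.

7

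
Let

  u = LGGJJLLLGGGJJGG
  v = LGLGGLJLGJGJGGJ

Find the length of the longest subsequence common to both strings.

10

One common subsequence of length 10: L at u[1]=v[3], then G at u[2]=v[4], then G at u[3]=v[5], then J at u[5]=v[7], then L at u[8]=v[8], then G at u[9]=v[9], then G at u[11]=v[11], then J at u[13]=v[12], then G at u[14]=v[13], then G at u[15]=v[14], and the DP table's final entry dp[15][15] is also 10, so no common subsequence is longer.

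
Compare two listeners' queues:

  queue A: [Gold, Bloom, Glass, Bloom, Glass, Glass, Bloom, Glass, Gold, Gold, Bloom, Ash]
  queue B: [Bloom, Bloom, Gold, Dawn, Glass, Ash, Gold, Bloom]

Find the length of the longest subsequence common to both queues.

One common subsequence of length 5: Bloom [2,1] → Bloom [4,2] → Glass [5,5] → Gold [10,7] → Bloom [11,8]. dp[12][8] = 5 confirms this is the maximum.

5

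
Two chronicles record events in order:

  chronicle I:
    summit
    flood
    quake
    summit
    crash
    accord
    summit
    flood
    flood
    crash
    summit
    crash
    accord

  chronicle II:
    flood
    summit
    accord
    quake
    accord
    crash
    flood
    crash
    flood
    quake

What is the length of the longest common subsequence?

Match summit at chronicle I[1]=chronicle II[2], then quake at chronicle I[3]=chronicle II[4], then crash at chronicle I[5]=chronicle II[6], then flood at chronicle I[8]=chronicle II[7], then flood at chronicle I[9]=chronicle II[9] — 5 events in the same relative order in both. Since dp[13][10] = 5, nothing longer is possible.

5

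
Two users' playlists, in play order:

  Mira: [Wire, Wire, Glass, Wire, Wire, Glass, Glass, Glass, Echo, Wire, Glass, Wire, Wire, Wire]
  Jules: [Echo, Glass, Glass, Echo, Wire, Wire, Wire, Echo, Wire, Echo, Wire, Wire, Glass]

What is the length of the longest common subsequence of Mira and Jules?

Pick Wire [1,5], then Wire [2,6], then Wire [4,7], then Wire [5,9], then Echo [9,10], then Wire [10,12], then Glass [11,13]; all 7 songs appear in both, in order. The LCS DP gives dp[14][13] = 7, so this is optimal.

7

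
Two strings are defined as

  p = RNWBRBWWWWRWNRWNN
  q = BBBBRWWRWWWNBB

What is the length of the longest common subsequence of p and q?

Match B (p #4, q #4) → R (p #5, q #5) → W (p #7, q #6) → W (p #8, q #7) → W (p #9, q #9) → W (p #10, q #10) → W (p #12, q #11) → N (p #13, q #12) — 8 characters in the same relative order in both. Since dp[17][14] = 8, nothing longer is possible.

8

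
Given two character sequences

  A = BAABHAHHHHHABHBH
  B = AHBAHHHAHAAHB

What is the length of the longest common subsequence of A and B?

10

One common subsequence of length 10: A (A #2, B #1); then B (A #4, B #3); then A (A #6, B #4); then H (A #7, B #5); then H (A #8, B #6); then H (A #9, B #7); then H (A #10, B #9); then A (A #12, B #11); then H (A #14, B #12); then B (A #15, B #13). dp[16][13] = 10 confirms this is the maximum.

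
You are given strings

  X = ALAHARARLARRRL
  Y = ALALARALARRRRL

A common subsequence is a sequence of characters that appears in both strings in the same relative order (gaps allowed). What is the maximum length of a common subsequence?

Pick A at X[1]=Y[1], then L at X[2]=Y[2], then A at X[3]=Y[3], then A at X[5]=Y[5], then R at X[6]=Y[6], then A at X[7]=Y[7], then L at X[9]=Y[8], then A at X[10]=Y[9], then R at X[11]=Y[11], then R at X[12]=Y[12], then R at X[13]=Y[13], then L at X[14]=Y[14]; all 12 characters appear in both, in order. Since dp[14][14] = 12, nothing longer is possible.

12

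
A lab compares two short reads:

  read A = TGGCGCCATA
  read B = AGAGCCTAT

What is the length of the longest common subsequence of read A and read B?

Pick G at read A[2]=read B[2], G at read A[3]=read B[4], C at read A[4]=read B[5], C at read A[6]=read B[6], A at read A[8]=read B[8], T at read A[9]=read B[9]; all 6 bases appear in both, in order, and the DP table's final entry dp[10][9] is also 6, so no common subsequence is longer.

6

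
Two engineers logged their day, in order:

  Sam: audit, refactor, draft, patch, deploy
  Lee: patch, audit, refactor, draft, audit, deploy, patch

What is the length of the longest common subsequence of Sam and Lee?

4

Taking audit [1,2], refactor [2,3], draft [3,4], patch [4,7] gives a common subsequence of length 4. The LCS DP gives dp[5][7] = 4, so this is optimal.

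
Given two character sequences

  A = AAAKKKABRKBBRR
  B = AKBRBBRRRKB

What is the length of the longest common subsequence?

8

One common subsequence of length 8: A at A[3]=B[1], then K at A[6]=B[2], then B at A[8]=B[3], then R at A[9]=B[4], then B at A[11]=B[5], then B at A[12]=B[6], then R at A[13]=B[8], then R at A[14]=B[9], and the DP table's final entry dp[14][11] is also 8, so no common subsequence is longer.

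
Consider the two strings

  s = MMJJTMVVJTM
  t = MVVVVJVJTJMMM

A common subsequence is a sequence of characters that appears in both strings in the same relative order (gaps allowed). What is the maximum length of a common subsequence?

6

Match M [1,1]; then J [3,6]; then J [4,8]; then T [5,9]; then M [6,12]; then M [11,13] — 6 characters in the same relative order in both. Since dp[11][13] = 6, nothing longer is possible.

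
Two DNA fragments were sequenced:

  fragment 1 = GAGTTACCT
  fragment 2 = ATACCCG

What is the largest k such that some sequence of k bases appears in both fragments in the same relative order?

Taking A at fragment 1[2]=fragment 2[1], T at fragment 1[5]=fragment 2[2], A at fragment 1[6]=fragment 2[3], C at fragment 1[7]=fragment 2[5], C at fragment 1[8]=fragment 2[6] gives a common subsequence of length 5, and the DP table's final entry dp[9][7] is also 5, so no common subsequence is longer.

5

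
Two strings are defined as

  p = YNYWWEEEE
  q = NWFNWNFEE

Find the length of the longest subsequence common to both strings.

Let dp[i][j] be the LCS length of the first i characters of p and the first j characters of q. dp[i][j] = dp[i-1][j-1]+1 when the i-th and j-th characters match, else max(dp[i-1][j], dp[i][j-1]).
    ·  N  W  F  N  W  N  F  E  E
 ·  0  0  0  0  0  0  0  0  0  0
 Y  0  0  0  0  0  0  0  0  0  0
 N  0  1  1  1  1  1  1  1  1  1
 Y  0  1  1  1  1  1  1  1  1  1
 W  0  1  2  2  2  2  2  2  2  2
 W  0  1  2  2  2  3  3  3  3  3
 E  0  1  2  2  2  3  3  3  4  4
 E  0  1  2  2  2  3  3  3  4  5
 E  0  1  2  2  2  3  3  3  4  5
 E  0  1  2  2  2  3  3  3  4  5
dp[9][9] = 5. One LCS (by backtracking along matches): NWWEE.

5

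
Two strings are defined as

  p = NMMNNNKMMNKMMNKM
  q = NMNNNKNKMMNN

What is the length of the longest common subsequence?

11

Taking N [1,1], then M [3,2], then N [4,3], then N [5,4], then N [6,5], then K [7,6], then N [10,7], then K [11,8], then M [12,9], then M [13,10], then N [14,12] gives a common subsequence of length 11. dp[16][12] = 11 confirms this is the maximum.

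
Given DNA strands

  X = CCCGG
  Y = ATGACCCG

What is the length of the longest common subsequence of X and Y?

Let dp[i][j] be the LCS length of the first i bases of X and the first j bases of Y. dp[i][j] = dp[i-1][j-1]+1 when the i-th and j-th bases match, else max(dp[i-1][j], dp[i][j-1]).
    ·  A  T  G  A  C  C  C  G
 ·  0  0  0  0  0  0  0  0  0
 C  0  0  0  0  0  1  1  1  1
 C  0  0  0  0  0  1  2  2  2
 C  0  0  0  0  0  1  2  3  3
 G  0  0  0  1  1  1  2  3  4
 G  0  0  0  1  1  1  2  3  4
dp[5][8] = 4. One LCS (by backtracking along matches): CCCG.

4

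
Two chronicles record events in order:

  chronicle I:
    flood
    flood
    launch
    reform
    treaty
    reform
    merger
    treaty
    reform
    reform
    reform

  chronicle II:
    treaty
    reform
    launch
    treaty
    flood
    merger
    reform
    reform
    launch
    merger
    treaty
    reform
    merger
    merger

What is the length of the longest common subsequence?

Pick flood [1,5] → reform [4,7] → reform [6,8] → merger [7,10] → treaty [8,11] → reform [9,12]; all 6 events appear in both, in order. dp[11][14] = 6 confirms this is the maximum.

6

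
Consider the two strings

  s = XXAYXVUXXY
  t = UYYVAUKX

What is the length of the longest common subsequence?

4

Let dp[i][j] be the LCS length of the first i characters of s and the first j characters of t. dp[i][j] = dp[i-1][j-1]+1 when the i-th and j-th characters match, else max(dp[i-1][j], dp[i][j-1]).
    ·  U  Y  Y  V  A  U  K  X
 ·  0  0  0  0  0  0  0  0  0
 X  0  0  0  0  0  0  0  0  1
 X  0  0  0  0  0  0  0  0  1
 A  0  0  0  0  0  1  1  1  1
 Y  0  0  1  1  1  1  1  1  1
 X  0  0  1  1  1  1  1  1  2
 V  0  0  1  1  2  2  2  2  2
 U  0  1  1  1  2  2  3  3  3
 X  0  1  1  1  2  2  3  3  4
 X  0  1  1  1  2  2  3  3  4
 Y  0  1  2  2  2  2  3  3  4
dp[10][8] = 4. One LCS (by backtracking along matches): YVUX.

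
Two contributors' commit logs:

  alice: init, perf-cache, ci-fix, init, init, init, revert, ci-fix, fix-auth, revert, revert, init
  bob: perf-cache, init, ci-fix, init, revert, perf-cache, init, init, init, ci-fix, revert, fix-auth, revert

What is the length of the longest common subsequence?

8

Pick init at alice[1]=bob[4], perf-cache at alice[2]=bob[6], init at alice[4]=bob[7], init at alice[5]=bob[8], init at alice[6]=bob[9], revert at alice[7]=bob[11], fix-auth at alice[9]=bob[12], revert at alice[11]=bob[13]; all 8 commits appear in both, in order. dp[12][13] = 8 confirms this is the maximum.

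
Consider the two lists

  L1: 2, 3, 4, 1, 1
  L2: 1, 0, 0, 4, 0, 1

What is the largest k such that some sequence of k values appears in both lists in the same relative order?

2

One common subsequence of length 2: 4 (L1 #3, L2 #4), then 1 (L1 #5, L2 #6). Since dp[5][6] = 2, nothing longer is possible.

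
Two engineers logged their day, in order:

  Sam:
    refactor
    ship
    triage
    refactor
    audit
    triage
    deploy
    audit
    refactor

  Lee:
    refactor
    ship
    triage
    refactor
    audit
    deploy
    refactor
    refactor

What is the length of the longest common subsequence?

Pick refactor at Sam[1]=Lee[1] → ship at Sam[2]=Lee[2] → triage at Sam[3]=Lee[3] → refactor at Sam[4]=Lee[4] → audit at Sam[5]=Lee[5] → deploy at Sam[7]=Lee[6] → refactor at Sam[9]=Lee[8]; all 7 tasks appear in both, in order, and the DP table's final entry dp[9][8] is also 7, so no common subsequence is longer.

7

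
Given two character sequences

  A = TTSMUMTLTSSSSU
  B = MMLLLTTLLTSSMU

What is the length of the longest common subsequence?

8

Taking M [4,1] → M [6,2] → T [7,7] → L [8,9] → T [9,10] → S [10,11] → S [11,12] → U [14,14] gives a common subsequence of length 8. The LCS DP gives dp[14][14] = 8, so this is optimal.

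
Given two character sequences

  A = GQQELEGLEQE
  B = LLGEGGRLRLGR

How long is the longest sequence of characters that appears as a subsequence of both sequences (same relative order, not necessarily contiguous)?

4

Pick G [1,3] → E [4,4] → L [5,10] → G [7,11]; all 4 characters appear in both, in order. dp[11][12] = 4 confirms this is the maximum.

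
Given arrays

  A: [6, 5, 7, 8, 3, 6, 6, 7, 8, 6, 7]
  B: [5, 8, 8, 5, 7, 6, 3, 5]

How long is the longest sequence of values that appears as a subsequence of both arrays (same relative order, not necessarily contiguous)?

4

Match 5 (A #2, B #1), 8 (A #4, B #3), 7 (A #8, B #5), 6 (A #10, B #6) — 4 values in the same relative order in both. Since dp[11][8] = 4, nothing longer is possible.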